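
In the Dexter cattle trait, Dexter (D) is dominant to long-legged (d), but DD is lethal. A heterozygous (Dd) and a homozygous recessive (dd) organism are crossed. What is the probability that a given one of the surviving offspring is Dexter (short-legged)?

Cross: Dd × dd
Punnett square offspring (before lethality): 2 Dd, 2 dd
No DD offspring are produced in this cross.
Dexter (short-legged): 2 out of 4
Probability: 2/4 = 1/2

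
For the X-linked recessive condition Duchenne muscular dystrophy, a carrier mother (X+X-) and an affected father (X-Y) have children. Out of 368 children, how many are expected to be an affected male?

Cross: X+X- × X-Y
Offspring: 1 X+X-, 1 X+Y, 1 X-X-, 1 X-Y
Probability of an affected male: 1/4
Expected count = 1/4 × 368 = 92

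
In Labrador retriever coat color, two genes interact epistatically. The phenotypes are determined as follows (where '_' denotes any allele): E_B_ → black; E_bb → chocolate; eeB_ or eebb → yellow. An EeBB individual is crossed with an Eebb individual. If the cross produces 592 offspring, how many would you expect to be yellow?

Cross: EeBB × Eebb — consider each gene separately:
E gene: Ee × Ee → 1 EE, 2 Ee, 1 ee → 3 E_ : 1 ee (out of 4)
B gene: BB × bb → 4 Bb → 4 B_ (out of 4)
Genotype classes (out of 4 × 4 = 16): E_B_ = 3×4 = 12; eeB_ = 1×4 = 4
Apply the phenotype rules: E_B_ (12) → black; eeB_ (4) → yellow
Phenotype counts (out of 16): 12 black, 4 yellow
yellow: 4 out of 16 → fraction 1/4
Expected count = 1/4 × 592 = 148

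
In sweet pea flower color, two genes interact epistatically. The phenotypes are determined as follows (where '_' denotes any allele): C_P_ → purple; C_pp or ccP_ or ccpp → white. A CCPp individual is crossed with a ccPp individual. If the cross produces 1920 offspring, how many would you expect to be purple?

Cross: CCPp × ccPp — consider each gene separately:
C gene: CC × cc → 4 Cc → 4 C_ (out of 4)
P gene: Pp × Pp → 1 PP, 2 Pp, 1 pp → 3 P_ : 1 pp (out of 4)
Genotype classes (out of 4 × 4 = 16): C_P_ = 4×3 = 12; C_pp = 4×1 = 4
Apply the phenotype rules: C_P_ (12) → purple; C_pp (4) → white
Phenotype counts (out of 16): 12 purple, 4 white
purple: 12 out of 16 → fraction 3/4
Expected count = 3/4 × 1920 = 1440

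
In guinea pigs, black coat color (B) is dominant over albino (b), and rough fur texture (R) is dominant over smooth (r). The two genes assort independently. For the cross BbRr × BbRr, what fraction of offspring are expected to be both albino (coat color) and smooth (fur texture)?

Dihybrid cross BbRr × BbRr — consider each gene separately:
coat color: Bb × Bb → 1 BB, 2 Bb, 1 bb → 3 B_ : 1 bb (out of 4)
fur texture: Rr × Rr → 1 RR, 2 Rr, 1 rr → 3 R_ : 1 rr (out of 4)
Looking for: albino (bb) and smooth (rr)
P(albino) = 1/4, P(smooth) = 1/4
P(both) = 1/4 × 1/4 = 1/16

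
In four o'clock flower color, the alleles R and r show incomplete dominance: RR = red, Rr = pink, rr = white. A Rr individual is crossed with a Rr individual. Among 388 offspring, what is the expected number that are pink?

Punnett square for Rr × Rr:
Offspring genotypes: 1 RR, 2 Rr, 1 rr
Phenotype counts: 1 red, 2 pink, 1 white
pink: 2 out of 4 → fraction 1/2
Expected count = 1/2 × 388 = 194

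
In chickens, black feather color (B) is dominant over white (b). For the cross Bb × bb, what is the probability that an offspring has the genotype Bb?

Punnett square for Bb × bb:
Offspring genotypes: 2 Bb, 2 bb
Total offspring: 4
Count with target: 2
Probability: 2/4 = 1/2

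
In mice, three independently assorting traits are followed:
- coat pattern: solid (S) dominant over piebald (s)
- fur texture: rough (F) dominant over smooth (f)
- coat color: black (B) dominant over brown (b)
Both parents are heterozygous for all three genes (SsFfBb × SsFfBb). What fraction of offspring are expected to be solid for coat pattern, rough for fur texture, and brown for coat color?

Trihybrid cross: SsFfBb × SsFfBb
Each trait segregates independently with a 3:1 phenotypic ratio, so each gene contributes 3/4 (dominant) or 1/4 (recessive).
Target: solid (coat pattern), rough (fur texture), brown (coat color)
Probability = product of independent per-trait probabilities
= 3/4 × 3/4 × 1/4 = 9/64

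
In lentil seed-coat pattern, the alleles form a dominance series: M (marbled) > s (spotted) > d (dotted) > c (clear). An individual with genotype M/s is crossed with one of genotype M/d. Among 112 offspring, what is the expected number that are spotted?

Cross: M/s × M/d
Allele dominance: M > s > d > c
Offspring genotypes: 1 M/M, 1 M/d, 1 M/s, 1 s/d
Phenotype counts: 3 marbled, 1 spotted
spotted: 1 out of 4 → fraction 1/4
Expected count = 1/4 × 112 = 28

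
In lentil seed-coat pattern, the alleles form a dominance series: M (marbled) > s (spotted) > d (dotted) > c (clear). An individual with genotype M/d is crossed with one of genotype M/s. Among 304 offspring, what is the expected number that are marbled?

Cross: M/d × M/s
Allele dominance: M > s > d > c
Offspring genotypes: 1 M/M, 1 M/s, 1 M/d, 1 s/d
Phenotype counts: 3 marbled, 1 spotted
marbled: 3 out of 4 → fraction 3/4
Expected count = 3/4 × 304 = 228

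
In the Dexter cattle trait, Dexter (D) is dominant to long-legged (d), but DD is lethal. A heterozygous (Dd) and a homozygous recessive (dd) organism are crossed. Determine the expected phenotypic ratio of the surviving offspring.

Cross: Dd × dd
Punnett square offspring (before lethality): 2 Dd, 2 dd
No DD offspring are produced in this cross.
Ratio: 1 Dexter (short-legged) : 1 long-legged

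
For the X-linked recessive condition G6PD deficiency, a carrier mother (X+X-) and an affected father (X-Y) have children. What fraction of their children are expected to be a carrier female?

Cross: X+X- × X-Y
Offspring: 1 X+X-, 1 X+Y, 1 X-X-, 1 X-Y
Probability of a carrier female: 1/4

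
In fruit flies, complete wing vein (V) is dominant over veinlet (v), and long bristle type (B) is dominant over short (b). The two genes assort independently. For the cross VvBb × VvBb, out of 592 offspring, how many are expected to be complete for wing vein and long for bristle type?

Dihybrid cross VvBb × VvBb — consider each gene separately:
wing vein: Vv × Vv → 1 VV, 2 Vv, 1 vv → 3 V_ : 1 vv (out of 4)
bristle type: Bb × Bb → 1 BB, 2 Bb, 1 bb → 3 B_ : 1 bb (out of 4)
Looking for: complete (V_) and long (B_)
P(complete) = 3/4, P(long) = 3/4
P(both) = 3/4 × 3/4 = 9/16
Expected count = 9/16 × 592 = 333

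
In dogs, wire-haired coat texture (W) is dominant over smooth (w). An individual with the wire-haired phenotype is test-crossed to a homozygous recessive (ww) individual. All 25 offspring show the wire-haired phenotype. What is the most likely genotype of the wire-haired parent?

Test cross: ? × ww
All offspring are wire-haired.
If the unknown parent were heterozygous (Ww), about half of 25 offspring would be smooth; none are. The unknown parent is most likely homozygous dominant (WW).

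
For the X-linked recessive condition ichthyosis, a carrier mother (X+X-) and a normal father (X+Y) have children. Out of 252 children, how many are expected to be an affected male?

Cross: X+X- × X+Y
Offspring: 1 X+X+, 1 X+Y, 1 X+X-, 1 X-Y
Probability of an affected male: 1/4
Expected count = 1/4 × 252 = 63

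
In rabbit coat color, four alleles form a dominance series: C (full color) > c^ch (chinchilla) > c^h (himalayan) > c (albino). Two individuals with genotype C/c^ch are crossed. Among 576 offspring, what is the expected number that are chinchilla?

Cross: C/c^ch × C/c^ch
Allele dominance: C > c^ch > c^h > c
Offspring genotypes: 1 C/C, 2 C/c^ch, 1 c^ch/c^ch
Phenotype counts: 3 full color, 1 chinchilla
chinchilla: 1 out of 4 → fraction 1/4
Expected count = 1/4 × 576 = 144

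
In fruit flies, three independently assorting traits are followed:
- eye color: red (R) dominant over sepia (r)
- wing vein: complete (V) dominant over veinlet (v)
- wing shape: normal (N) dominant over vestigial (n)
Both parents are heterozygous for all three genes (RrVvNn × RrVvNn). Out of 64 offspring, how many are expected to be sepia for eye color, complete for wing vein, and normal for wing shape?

Trihybrid cross: RrVvNn × RrVvNn
Each trait segregates independently with a 3:1 phenotypic ratio, so each gene contributes 3/4 (dominant) or 1/4 (recessive).
Target: sepia (eye color), complete (wing vein), normal (wing shape)
Probability = product of independent per-trait probabilities
= 1/4 × 3/4 × 3/4 = 9/64
Expected count = 9/64 × 64 = 9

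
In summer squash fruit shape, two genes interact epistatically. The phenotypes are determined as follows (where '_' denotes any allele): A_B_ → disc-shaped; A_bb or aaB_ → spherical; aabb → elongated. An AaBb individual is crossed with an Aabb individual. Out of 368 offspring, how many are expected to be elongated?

Cross: AaBb × Aabb — consider each gene separately:
A gene: Aa × Aa → 1 AA, 2 Aa, 1 aa → 3 A_ : 1 aa (out of 4)
B gene: Bb × bb → 2 Bb, 2 bb → 2 B_ : 2 bb (out of 4)
Genotype classes (out of 4 × 4 = 16): A_B_ = 3×2 = 6; A_bb = 3×2 = 6; aaB_ = 1×2 = 2; aabb = 1×2 = 2
Apply the phenotype rules: A_B_ (6) → disc-shaped; A_bb (6) + aaB_ (2) → spherical; aabb (2) → elongated
Phenotype counts (out of 16): 6 disc-shaped, 8 spherical, 2 elongated
elongated: 2 out of 16 → fraction 1/8
Expected count = 1/8 × 368 = 46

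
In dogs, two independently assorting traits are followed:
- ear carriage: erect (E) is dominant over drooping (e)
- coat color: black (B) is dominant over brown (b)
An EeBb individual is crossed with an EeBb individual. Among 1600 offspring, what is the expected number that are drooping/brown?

Dihybrid cross EeBb × EeBb — consider each gene separately:
ear carriage: Ee × Ee → 1 EE, 2 Ee, 1 ee → 3 E_ : 1 ee (out of 4)
coat color: Bb × Bb → 1 BB, 2 Bb, 1 bb → 3 B_ : 1 bb (out of 4)
Combine (counts out of 4 × 4 = 16): erect/black (E_B_) = 3×3 = 9; erect/brown (E_bb) = 3×1 = 3; drooping/black (eeB_) = 1×3 = 3; drooping/brown (eebb) = 1×1 = 1
Phenotype counts (out of 16): 9 erect/black, 3 erect/brown, 3 drooping/black, 1 drooping/brown
drooping/brown: 1 out of 16 → fraction 1/16
Expected count = 1/16 × 1600 = 100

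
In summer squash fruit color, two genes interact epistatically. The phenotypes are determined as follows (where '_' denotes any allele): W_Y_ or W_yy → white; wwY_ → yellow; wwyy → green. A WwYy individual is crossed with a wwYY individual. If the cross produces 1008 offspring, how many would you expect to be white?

Cross: WwYy × wwYY — consider each gene separately:
W gene: Ww × ww → 2 Ww, 2 ww → 2 W_ : 2 ww (out of 4)
Y gene: Yy × YY → 2 YY, 2 Yy → 4 Y_ (out of 4)
Genotype classes (out of 4 × 4 = 16): W_Y_ = 2×4 = 8; wwY_ = 2×4 = 8
Apply the phenotype rules: W_Y_ (8) → white; wwY_ (8) → yellow
Phenotype counts (out of 16): 8 white, 8 yellow
white: 8 out of 16 → fraction 1/2
Expected count = 1/2 × 1008 = 504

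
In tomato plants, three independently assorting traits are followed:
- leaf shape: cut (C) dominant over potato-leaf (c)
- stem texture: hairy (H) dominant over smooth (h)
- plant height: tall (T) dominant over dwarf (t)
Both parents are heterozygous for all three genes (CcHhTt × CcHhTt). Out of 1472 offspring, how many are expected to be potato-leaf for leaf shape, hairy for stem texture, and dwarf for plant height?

Trihybrid cross: CcHhTt × CcHhTt
Each trait segregates independently with a 3:1 phenotypic ratio, so each gene contributes 3/4 (dominant) or 1/4 (recessive).
Target: potato-leaf (leaf shape), hairy (stem texture), dwarf (plant height)
Probability = product of independent per-trait probabilities
= 1/4 × 3/4 × 1/4 = 3/64
Expected count = 3/64 × 1472 = 69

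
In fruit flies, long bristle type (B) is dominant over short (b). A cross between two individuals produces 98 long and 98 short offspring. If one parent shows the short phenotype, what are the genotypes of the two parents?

Observed offspring: 98 long, 98 short
The observed ratio simplifies to 1:1. One parent shows short, so its genotype must be bb. A 1:1 offspring split requires the other parent to be heterozygous (Bb).
Parent genotypes: bb × Bb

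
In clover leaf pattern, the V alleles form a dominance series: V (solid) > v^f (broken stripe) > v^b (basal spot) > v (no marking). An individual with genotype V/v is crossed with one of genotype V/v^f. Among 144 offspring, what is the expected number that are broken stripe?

Cross: V/v × V/v^f
Allele dominance: V > v^f > v^b > v
Offspring genotypes: 1 V/V, 1 V/v^f, 1 V/v, 1 v^f/v
Phenotype counts: 3 solid, 1 broken stripe
broken stripe: 1 out of 4 → fraction 1/4
Expected count = 1/4 × 144 = 36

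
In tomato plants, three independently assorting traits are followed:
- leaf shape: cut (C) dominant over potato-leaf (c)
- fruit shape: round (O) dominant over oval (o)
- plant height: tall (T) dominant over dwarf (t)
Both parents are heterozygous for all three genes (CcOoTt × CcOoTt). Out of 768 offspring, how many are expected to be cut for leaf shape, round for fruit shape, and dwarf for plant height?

Trihybrid cross: CcOoTt × CcOoTt
Each trait segregates independently with a 3:1 phenotypic ratio, so each gene contributes 3/4 (dominant) or 1/4 (recessive).
Target: cut (leaf shape), round (fruit shape), dwarf (plant height)
Probability = product of independent per-trait probabilities
= 3/4 × 3/4 × 1/4 = 9/64
Expected count = 9/64 × 768 = 108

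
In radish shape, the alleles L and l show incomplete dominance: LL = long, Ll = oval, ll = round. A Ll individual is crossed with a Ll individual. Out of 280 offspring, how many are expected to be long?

Punnett square for Ll × Ll:
Offspring genotypes: 1 LL, 2 Ll, 1 ll
Phenotype counts: 1 long, 2 oval, 1 round
long: 1 out of 4 → fraction 1/4
Expected count = 1/4 × 280 = 70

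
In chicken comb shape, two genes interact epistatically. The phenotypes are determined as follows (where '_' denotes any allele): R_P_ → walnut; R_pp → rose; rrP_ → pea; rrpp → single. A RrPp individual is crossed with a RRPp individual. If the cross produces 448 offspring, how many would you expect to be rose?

Cross: RrPp × RRPp — consider each gene separately:
R gene: Rr × RR → 2 RR, 2 Rr → 4 R_ (out of 4)
P gene: Pp × Pp → 1 PP, 2 Pp, 1 pp → 3 P_ : 1 pp (out of 4)
Genotype classes (out of 4 × 4 = 16): R_P_ = 4×3 = 12; R_pp = 4×1 = 4
Apply the phenotype rules: R_P_ (12) → walnut; R_pp (4) → rose
Phenotype counts (out of 16): 12 walnut, 4 rose
rose: 4 out of 16 → fraction 1/4
Expected count = 1/4 × 448 = 112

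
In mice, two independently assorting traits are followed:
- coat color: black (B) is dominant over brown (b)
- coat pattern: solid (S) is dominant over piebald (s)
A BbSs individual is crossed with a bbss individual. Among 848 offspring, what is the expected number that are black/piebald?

Dihybrid cross BbSs × bbss — consider each gene separately:
coat color: Bb × bb → 2 Bb, 2 bb → 2 B_ : 2 bb (out of 4)
coat pattern: Ss × ss → 2 Ss, 2 ss → 2 S_ : 2 ss (out of 4)
Combine (counts out of 4 × 4 = 16): black/solid (B_S_) = 2×2 = 4; black/piebald (B_ss) = 2×2 = 4; brown/solid (bbS_) = 2×2 = 4; brown/piebald (bbss) = 2×2 = 4
Phenotype counts (out of 16): 4 black/solid, 4 black/piebald, 4 brown/solid, 4 brown/piebald
black/piebald: 4 out of 16 → fraction 1/4
Expected count = 1/4 × 848 = 212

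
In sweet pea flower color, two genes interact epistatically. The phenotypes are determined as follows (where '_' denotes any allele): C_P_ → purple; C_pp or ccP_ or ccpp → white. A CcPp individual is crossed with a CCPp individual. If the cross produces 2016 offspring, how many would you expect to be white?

Cross: CcPp × CCPp — consider each gene separately:
C gene: Cc × CC → 2 CC, 2 Cc → 4 C_ (out of 4)
P gene: Pp × Pp → 1 PP, 2 Pp, 1 pp → 3 P_ : 1 pp (out of 4)
Genotype classes (out of 4 × 4 = 16): C_P_ = 4×3 = 12; C_pp = 4×1 = 4
Apply the phenotype rules: C_P_ (12) → purple; C_pp (4) → white
Phenotype counts (out of 16): 12 purple, 4 white
white: 4 out of 16 → fraction 1/4
Expected count = 1/4 × 2016 = 504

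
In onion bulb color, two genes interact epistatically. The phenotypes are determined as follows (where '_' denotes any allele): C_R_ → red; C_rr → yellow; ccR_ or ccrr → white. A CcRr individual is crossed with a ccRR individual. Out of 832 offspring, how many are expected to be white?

Cross: CcRr × ccRR — consider each gene separately:
C gene: Cc × cc → 2 Cc, 2 cc → 2 C_ : 2 cc (out of 4)
R gene: Rr × RR → 2 RR, 2 Rr → 4 R_ (out of 4)
Genotype classes (out of 4 × 4 = 16): C_R_ = 2×4 = 8; ccR_ = 2×4 = 8
Apply the phenotype rules: C_R_ (8) → red; ccR_ (8) → white
Phenotype counts (out of 16): 8 red, 8 white
white: 8 out of 16 → fraction 1/2
Expected count = 1/2 × 832 = 416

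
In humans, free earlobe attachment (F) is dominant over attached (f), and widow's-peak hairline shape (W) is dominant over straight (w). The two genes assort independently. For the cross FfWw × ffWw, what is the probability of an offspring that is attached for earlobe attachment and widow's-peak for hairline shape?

Dihybrid cross FfWw × ffWw — consider each gene separately:
earlobe attachment: Ff × ff → 2 Ff, 2 ff → 2 F_ : 2 ff (out of 4)
hairline shape: Ww × Ww → 1 WW, 2 Ww, 1 ww → 3 W_ : 1 ww (out of 4)
Looking for: attached (ff) and widow's-peak (W_)
P(attached) = 2/4, P(widow's-peak) = 3/4
P(both) = 2/4 × 3/4 = 6/16 = 3/8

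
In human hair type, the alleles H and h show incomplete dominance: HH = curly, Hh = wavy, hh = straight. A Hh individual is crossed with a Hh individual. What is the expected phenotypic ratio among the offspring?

Punnett square for Hh × Hh:
Offspring genotypes: 1 HH, 2 Hh, 1 hh
Phenotype counts: 1 curly, 2 wavy, 1 straight
Ratio: 1 curly : 2 wavy : 1 straight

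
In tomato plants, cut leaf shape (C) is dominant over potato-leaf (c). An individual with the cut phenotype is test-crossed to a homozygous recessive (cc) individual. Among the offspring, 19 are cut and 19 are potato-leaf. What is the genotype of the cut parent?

Test cross: ? × cc
Offspring: 19 cut, 19 potato-leaf — approximately 1:1.
A 1:1 ratio in a test cross indicates the unknown parent is heterozygous (Cc).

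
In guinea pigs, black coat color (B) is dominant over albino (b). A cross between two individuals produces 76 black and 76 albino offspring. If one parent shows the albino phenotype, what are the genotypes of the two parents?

Observed offspring: 76 black, 76 albino
The observed ratio simplifies to 1:1. One parent shows albino, so its genotype must be bb. A 1:1 offspring split requires the other parent to be heterozygous (Bb).
Parent genotypes: bb × Bb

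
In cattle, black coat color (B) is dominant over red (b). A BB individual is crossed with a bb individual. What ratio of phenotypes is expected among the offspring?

Punnett square for BB × bb:
Offspring genotypes: 4 Bb
black: 4, red: 0
Ratio: all black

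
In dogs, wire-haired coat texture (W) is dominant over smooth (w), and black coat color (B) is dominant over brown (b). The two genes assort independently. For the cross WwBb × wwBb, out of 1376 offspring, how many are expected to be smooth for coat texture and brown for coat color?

Dihybrid cross WwBb × wwBb — consider each gene separately:
coat texture: Ww × ww → 2 Ww, 2 ww → 2 W_ : 2 ww (out of 4)
coat color: Bb × Bb → 1 BB, 2 Bb, 1 bb → 3 B_ : 1 bb (out of 4)
Looking for: smooth (ww) and brown (bb)
P(smooth) = 2/4, P(brown) = 1/4
P(both) = 2/4 × 1/4 = 2/16 = 1/8
Expected count = 1/8 × 1376 = 172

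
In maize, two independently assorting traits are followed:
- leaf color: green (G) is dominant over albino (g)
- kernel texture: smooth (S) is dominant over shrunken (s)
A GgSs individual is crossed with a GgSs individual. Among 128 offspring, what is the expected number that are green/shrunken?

Dihybrid cross GgSs × GgSs — consider each gene separately:
leaf color: Gg × Gg → 1 GG, 2 Gg, 1 gg → 3 G_ : 1 gg (out of 4)
kernel texture: Ss × Ss → 1 SS, 2 Ss, 1 ss → 3 S_ : 1 ss (out of 4)
Combine (counts out of 4 × 4 = 16): green/smooth (G_S_) = 3×3 = 9; green/shrunken (G_ss) = 3×1 = 3; albino/smooth (ggS_) = 1×3 = 3; albino/shrunken (ggss) = 1×1 = 1
Phenotype counts (out of 16): 9 green/smooth, 3 green/shrunken, 3 albino/smooth, 1 albino/shrunken
green/shrunken: 3 out of 16 → fraction 3/16
Expected count = 3/16 × 128 = 24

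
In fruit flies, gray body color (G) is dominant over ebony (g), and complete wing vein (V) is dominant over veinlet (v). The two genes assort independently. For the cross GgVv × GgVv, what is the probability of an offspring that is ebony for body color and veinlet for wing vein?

Dihybrid cross GgVv × GgVv — consider each gene separately:
body color: Gg × Gg → 1 GG, 2 Gg, 1 gg → 3 G_ : 1 gg (out of 4)
wing vein: Vv × Vv → 1 VV, 2 Vv, 1 vv → 3 V_ : 1 vv (out of 4)
Looking for: ebony (gg) and veinlet (vv)
P(ebony) = 1/4, P(veinlet) = 1/4
P(both) = 1/4 × 1/4 = 1/16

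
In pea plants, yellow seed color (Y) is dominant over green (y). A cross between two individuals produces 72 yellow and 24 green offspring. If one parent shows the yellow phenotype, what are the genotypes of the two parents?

Observed offspring: 72 yellow, 24 green
The observed ratio simplifies to 3:1. Green (yy) offspring appear, so each parent must contribute one y allele. The parent stated to show yellow carries Y, so it is Yy. The other parent is then either Yy or yy: Yy × yy would give a 1:1 split, whereas Yy × Yy gives 3:1 — matching the data. So both parents are heterozygous (Yy × Yy).
Parent genotypes: Yy × Yy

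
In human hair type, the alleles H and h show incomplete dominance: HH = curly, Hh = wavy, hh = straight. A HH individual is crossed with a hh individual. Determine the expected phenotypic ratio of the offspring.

Punnett square for HH × hh:
Offspring genotypes: 4 Hh
Phenotype counts: 4 wavy
Ratio: all wavy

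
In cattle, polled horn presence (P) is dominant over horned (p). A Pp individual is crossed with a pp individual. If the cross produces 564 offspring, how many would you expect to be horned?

Punnett square for Pp × pp:
Offspring genotypes: 2 Pp, 2 pp
polled: 2, horned: 2
horned: 2 out of 4 → fraction 1/2
Expected count = 1/2 × 564 = 282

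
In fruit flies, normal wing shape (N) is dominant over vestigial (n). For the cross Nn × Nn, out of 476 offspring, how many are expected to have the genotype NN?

Punnett square for Nn × Nn:
Offspring genotypes: 1 NN, 2 Nn, 1 nn
Total offspring: 4
Count with target: 1
Probability: 1/4
Expected count = 1/4 × 476 = 119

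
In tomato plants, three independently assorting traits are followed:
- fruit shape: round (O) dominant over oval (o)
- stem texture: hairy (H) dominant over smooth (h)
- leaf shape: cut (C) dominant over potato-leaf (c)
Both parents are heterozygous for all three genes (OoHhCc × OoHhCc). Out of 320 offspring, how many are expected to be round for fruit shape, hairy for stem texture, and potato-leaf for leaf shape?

Trihybrid cross: OoHhCc × OoHhCc
Each trait segregates independently with a 3:1 phenotypic ratio, so each gene contributes 3/4 (dominant) or 1/4 (recessive).
Target: round (fruit shape), hairy (stem texture), potato-leaf (leaf shape)
Probability = product of independent per-trait probabilities
= 3/4 × 3/4 × 1/4 = 9/64
Expected count = 9/64 × 320 = 45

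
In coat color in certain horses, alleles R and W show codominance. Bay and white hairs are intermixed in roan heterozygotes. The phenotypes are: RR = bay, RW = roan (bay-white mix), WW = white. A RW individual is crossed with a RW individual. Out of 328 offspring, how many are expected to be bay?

Punnett square for RW × RW:
Offspring genotypes: 1 RR, 2 RW, 1 WW
Phenotype counts: 1 bay, 2 roan (bay-white mix), 1 white
bay: 1 out of 4 → fraction 1/4
Expected count = 1/4 × 328 = 82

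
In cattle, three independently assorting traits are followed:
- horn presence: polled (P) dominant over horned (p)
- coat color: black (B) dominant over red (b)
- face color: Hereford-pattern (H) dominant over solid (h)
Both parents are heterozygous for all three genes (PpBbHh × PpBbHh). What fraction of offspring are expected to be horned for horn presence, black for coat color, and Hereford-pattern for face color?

Trihybrid cross: PpBbHh × PpBbHh
Each trait segregates independently with a 3:1 phenotypic ratio, so each gene contributes 3/4 (dominant) or 1/4 (recessive).
Target: horned (horn presence), black (coat color), Hereford-pattern (face color)
Probability = product of independent per-trait probabilities
= 1/4 × 3/4 × 3/4 = 9/64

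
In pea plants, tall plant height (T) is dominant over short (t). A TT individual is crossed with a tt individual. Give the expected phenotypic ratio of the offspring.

Punnett square for TT × tt:
Offspring genotypes: 4 Tt
tall: 4, short: 0
Ratio: all tall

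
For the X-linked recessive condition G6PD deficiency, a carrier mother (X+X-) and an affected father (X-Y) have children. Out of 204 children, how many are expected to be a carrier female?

Cross: X+X- × X-Y
Offspring: 1 X+X-, 1 X+Y, 1 X-X-, 1 X-Y
Probability of a carrier female: 1/4
Expected count = 1/4 × 204 = 51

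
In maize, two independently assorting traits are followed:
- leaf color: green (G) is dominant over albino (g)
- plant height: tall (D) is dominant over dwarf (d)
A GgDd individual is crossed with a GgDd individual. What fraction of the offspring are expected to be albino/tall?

Dihybrid cross GgDd × GgDd — consider each gene separately:
leaf color: Gg × Gg → 1 GG, 2 Gg, 1 gg → 3 G_ : 1 gg (out of 4)
plant height: Dd × Dd → 1 DD, 2 Dd, 1 dd → 3 D_ : 1 dd (out of 4)
Combine (counts out of 4 × 4 = 16): green/tall (G_D_) = 3×3 = 9; green/dwarf (G_dd) = 3×1 = 3; albino/tall (ggD_) = 1×3 = 3; albino/dwarf (ggdd) = 1×1 = 1
Phenotype counts (out of 16): 9 green/tall, 3 green/dwarf, 3 albino/tall, 1 albino/dwarf
albino/tall: 3 out of 16
Probability: 3/16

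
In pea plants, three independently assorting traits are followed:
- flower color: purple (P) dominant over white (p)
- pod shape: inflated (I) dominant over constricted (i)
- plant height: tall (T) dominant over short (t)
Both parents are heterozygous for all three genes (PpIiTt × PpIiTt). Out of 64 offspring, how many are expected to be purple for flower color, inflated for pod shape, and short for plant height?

Trihybrid cross: PpIiTt × PpIiTt
Each trait segregates independently with a 3:1 phenotypic ratio, so each gene contributes 3/4 (dominant) or 1/4 (recessive).
Target: purple (flower color), inflated (pod shape), short (plant height)
Probability = product of independent per-trait probabilities
= 3/4 × 3/4 × 1/4 = 9/64
Expected count = 9/64 × 64 = 9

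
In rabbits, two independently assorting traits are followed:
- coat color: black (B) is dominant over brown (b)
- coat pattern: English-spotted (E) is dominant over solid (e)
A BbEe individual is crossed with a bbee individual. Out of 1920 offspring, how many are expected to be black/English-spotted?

Dihybrid cross BbEe × bbee — consider each gene separately:
coat color: Bb × bb → 2 Bb, 2 bb → 2 B_ : 2 bb (out of 4)
coat pattern: Ee × ee → 2 Ee, 2 ee → 2 E_ : 2 ee (out of 4)
Combine (counts out of 4 × 4 = 16): black/English-spotted (B_E_) = 2×2 = 4; black/solid (B_ee) = 2×2 = 4; brown/English-spotted (bbE_) = 2×2 = 4; brown/solid (bbee) = 2×2 = 4
Phenotype counts (out of 16): 4 black/English-spotted, 4 black/solid, 4 brown/English-spotted, 4 brown/solid
black/English-spotted: 4 out of 16 → fraction 1/4
Expected count = 1/4 × 1920 = 480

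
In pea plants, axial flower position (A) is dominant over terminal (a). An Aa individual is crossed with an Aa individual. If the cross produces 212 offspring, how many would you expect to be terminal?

Punnett square for Aa × Aa:
Offspring genotypes: 1 AA, 2 Aa, 1 aa
axial: 3, terminal: 1
terminal: 1 out of 4 → fraction 1/4
Expected count = 1/4 × 212 = 53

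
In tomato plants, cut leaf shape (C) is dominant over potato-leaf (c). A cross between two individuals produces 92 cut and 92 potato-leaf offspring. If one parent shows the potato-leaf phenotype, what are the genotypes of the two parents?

Observed offspring: 92 cut, 92 potato-leaf
The observed ratio simplifies to 1:1. One parent shows potato-leaf, so its genotype must be cc. A 1:1 offspring split requires the other parent to be heterozygous (Cc).
Parent genotypes: cc × Cc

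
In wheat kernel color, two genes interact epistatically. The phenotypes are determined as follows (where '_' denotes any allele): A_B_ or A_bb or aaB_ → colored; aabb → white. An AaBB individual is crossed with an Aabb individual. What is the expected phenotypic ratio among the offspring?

Cross: AaBB × Aabb — consider each gene separately:
A gene: Aa × Aa → 1 AA, 2 Aa, 1 aa → 3 A_ : 1 aa (out of 4)
B gene: BB × bb → 4 Bb → 4 B_ (out of 4)
Genotype classes (out of 4 × 4 = 16): A_B_ = 3×4 = 12; aaB_ = 1×4 = 4
Apply the phenotype rules: A_B_ (12) + aaB_ (4) → colored
Phenotype counts (out of 16): 16 colored
Ratio: all colored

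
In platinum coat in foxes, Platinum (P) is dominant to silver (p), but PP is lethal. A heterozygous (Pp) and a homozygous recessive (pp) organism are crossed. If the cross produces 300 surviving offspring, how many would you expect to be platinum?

Cross: Pp × pp
Punnett square offspring (before lethality): 2 Pp, 2 pp
No PP offspring are produced in this cross.
platinum: 2 out of 4 → fraction 1/2
Expected count = 1/2 × 300 = 150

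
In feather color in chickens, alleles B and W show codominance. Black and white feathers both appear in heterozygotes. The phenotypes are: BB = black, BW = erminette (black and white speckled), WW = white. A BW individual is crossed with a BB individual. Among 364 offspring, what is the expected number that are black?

Punnett square for BW × BB:
Offspring genotypes: 2 BB, 2 BW
Phenotype counts: 2 black, 2 erminette (black and white speckled)
black: 2 out of 4 → fraction 1/2
Expected count = 1/2 × 364 = 182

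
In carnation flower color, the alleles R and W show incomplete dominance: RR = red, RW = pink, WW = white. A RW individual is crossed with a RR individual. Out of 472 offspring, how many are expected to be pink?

Punnett square for RW × RR:
Offspring genotypes: 2 RR, 2 RW
Phenotype counts: 2 red, 2 pink
pink: 2 out of 4 → fraction 1/2
Expected count = 1/2 × 472 = 236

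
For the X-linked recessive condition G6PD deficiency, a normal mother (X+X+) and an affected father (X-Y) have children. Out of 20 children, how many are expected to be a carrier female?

Cross: X+X+ × X-Y
Offspring: 2 X+X-, 2 X+Y
Probability of a carrier female: 2/4 = 1/2
Expected count = 1/2 × 20 = 10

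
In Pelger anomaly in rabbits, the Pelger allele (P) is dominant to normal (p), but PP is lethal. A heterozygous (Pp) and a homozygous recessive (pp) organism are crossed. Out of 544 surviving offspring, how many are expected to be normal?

Cross: Pp × pp
Punnett square offspring (before lethality): 2 Pp, 2 pp
No PP offspring are produced in this cross.
normal: 2 out of 4 → fraction 1/2
Expected count = 1/2 × 544 = 272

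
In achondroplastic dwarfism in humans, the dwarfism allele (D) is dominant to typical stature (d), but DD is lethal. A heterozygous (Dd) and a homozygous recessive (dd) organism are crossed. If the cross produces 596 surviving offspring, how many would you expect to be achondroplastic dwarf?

Cross: Dd × dd
Punnett square offspring (before lethality): 2 Dd, 2 dd
No DD offspring are produced in this cross.
achondroplastic dwarf: 2 out of 4 → fraction 1/2
Expected count = 1/2 × 596 = 298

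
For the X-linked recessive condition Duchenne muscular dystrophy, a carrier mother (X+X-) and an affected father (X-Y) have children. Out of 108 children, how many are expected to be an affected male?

Cross: X+X- × X-Y
Offspring: 1 X+X-, 1 X+Y, 1 X-X-, 1 X-Y
Probability of an affected male: 1/4
Expected count = 1/4 × 108 = 27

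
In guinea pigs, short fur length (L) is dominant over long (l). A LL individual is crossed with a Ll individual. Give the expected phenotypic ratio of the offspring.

Punnett square for LL × Ll:
Offspring genotypes: 2 LL, 2 Ll
short: 4, long: 0
Ratio: all short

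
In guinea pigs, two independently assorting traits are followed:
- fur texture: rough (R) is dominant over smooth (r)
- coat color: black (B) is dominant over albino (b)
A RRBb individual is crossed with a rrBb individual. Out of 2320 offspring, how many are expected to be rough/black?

Dihybrid cross RRBb × rrBb — consider each gene separately:
fur texture: RR × rr → 4 Rr → 4 R_ (out of 4)
coat color: Bb × Bb → 1 BB, 2 Bb, 1 bb → 3 B_ : 1 bb (out of 4)
Combine (counts out of 4 × 4 = 16): rough/black (R_B_) = 4×3 = 12; rough/albino (R_bb) = 4×1 = 4
Phenotype counts (out of 16): 12 rough/black, 4 rough/albino
rough/black: 12 out of 16 → fraction 3/4
Expected count = 3/4 × 2320 = 1740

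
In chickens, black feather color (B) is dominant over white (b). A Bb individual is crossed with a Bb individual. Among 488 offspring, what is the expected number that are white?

Punnett square for Bb × Bb:
Offspring genotypes: 1 BB, 2 Bb, 1 bb
black: 3, white: 1
white: 1 out of 4 → fraction 1/4
Expected count = 1/4 × 488 = 122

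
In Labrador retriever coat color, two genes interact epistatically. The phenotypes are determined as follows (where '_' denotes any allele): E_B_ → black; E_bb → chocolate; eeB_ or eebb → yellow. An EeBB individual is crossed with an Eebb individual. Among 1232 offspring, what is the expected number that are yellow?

Cross: EeBB × Eebb — consider each gene separately:
E gene: Ee × Ee → 1 EE, 2 Ee, 1 ee → 3 E_ : 1 ee (out of 4)
B gene: BB × bb → 4 Bb → 4 B_ (out of 4)
Genotype classes (out of 4 × 4 = 16): E_B_ = 3×4 = 12; eeB_ = 1×4 = 4
Apply the phenotype rules: E_B_ (12) → black; eeB_ (4) → yellow
Phenotype counts (out of 16): 12 black, 4 yellow
yellow: 4 out of 16 → fraction 1/4
Expected count = 1/4 × 1232 = 308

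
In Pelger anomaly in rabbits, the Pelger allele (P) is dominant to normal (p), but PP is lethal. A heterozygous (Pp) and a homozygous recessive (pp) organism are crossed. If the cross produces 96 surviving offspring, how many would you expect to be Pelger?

Cross: Pp × pp
Punnett square offspring (before lethality): 2 Pp, 2 pp
No PP offspring are produced in this cross.
Pelger: 2 out of 4 → fraction 1/2
Expected count = 1/2 × 96 = 48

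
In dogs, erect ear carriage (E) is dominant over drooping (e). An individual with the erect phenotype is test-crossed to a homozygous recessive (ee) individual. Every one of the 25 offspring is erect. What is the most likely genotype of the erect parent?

Test cross: ? × ee
All offspring are erect.
If the unknown parent were heterozygous (Ee), about half of 25 offspring would be drooping; none are. The unknown parent is most likely homozygous dominant (EE).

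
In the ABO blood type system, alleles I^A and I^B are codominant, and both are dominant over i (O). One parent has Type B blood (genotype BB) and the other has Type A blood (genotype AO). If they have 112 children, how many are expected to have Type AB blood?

Cross: BB × AO
Possible offspring genotypes: 2 AB, 2 BO
Blood type counts: 2 Type AB, 2 Type B
Probability of Type AB: 2/4 = 1/2
Expected count = 1/2 × 112 = 56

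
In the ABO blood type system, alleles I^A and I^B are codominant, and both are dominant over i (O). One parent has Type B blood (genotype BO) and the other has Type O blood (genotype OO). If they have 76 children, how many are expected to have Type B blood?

Cross: BO × OO
Possible offspring genotypes: 2 BO, 2 OO
Blood type counts: 2 Type B, 2 Type O
Probability of Type B: 2/4 = 1/2
Expected count = 1/2 × 76 = 38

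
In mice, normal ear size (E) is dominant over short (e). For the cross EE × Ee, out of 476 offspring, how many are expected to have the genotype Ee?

Punnett square for EE × Ee:
Offspring genotypes: 2 EE, 2 Ee
Total offspring: 4
Count with target: 2
Probability: 2/4 = 1/2
Expected count = 1/2 × 476 = 238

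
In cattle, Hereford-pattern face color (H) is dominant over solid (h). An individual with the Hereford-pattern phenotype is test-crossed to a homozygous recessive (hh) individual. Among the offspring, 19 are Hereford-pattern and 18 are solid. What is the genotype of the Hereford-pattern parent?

Test cross: ? × hh
Offspring: 19 Hereford-pattern, 18 solid — approximately 1:1.
A 1:1 ratio in a test cross indicates the unknown parent is heterozygous (Hh).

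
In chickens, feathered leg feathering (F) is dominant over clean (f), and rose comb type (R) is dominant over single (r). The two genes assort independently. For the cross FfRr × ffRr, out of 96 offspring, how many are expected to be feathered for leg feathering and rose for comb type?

Dihybrid cross FfRr × ffRr — consider each gene separately:
leg feathering: Ff × ff → 2 Ff, 2 ff → 2 F_ : 2 ff (out of 4)
comb type: Rr × Rr → 1 RR, 2 Rr, 1 rr → 3 R_ : 1 rr (out of 4)
Looking for: feathered (F_) and rose (R_)
P(feathered) = 2/4, P(rose) = 3/4
P(both) = 2/4 × 3/4 = 6/16 = 3/8
Expected count = 3/8 × 96 = 36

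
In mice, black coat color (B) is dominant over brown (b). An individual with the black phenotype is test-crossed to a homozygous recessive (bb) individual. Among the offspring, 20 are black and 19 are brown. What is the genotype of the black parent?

Test cross: ? × bb
Offspring: 20 black, 19 brown — approximately 1:1.
A 1:1 ratio in a test cross indicates the unknown parent is heterozygous (Bb).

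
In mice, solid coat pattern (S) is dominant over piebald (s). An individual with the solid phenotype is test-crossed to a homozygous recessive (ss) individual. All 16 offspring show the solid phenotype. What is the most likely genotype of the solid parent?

Test cross: ? × ss
All offspring are solid.
If the unknown parent were heterozygous (Ss), about half of 16 offspring would be piebald; none are. The unknown parent is most likely homozygous dominant (SS).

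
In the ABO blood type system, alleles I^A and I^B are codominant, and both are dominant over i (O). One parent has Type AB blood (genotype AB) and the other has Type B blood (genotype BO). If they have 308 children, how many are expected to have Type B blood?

Cross: AB × BO
Possible offspring genotypes: 1 AB, 1 AO, 1 BB, 1 BO
Blood type counts: 1 Type AB, 1 Type A, 2 Type B
Probability of Type B: 2/4 = 1/2
Expected count = 1/2 × 308 = 154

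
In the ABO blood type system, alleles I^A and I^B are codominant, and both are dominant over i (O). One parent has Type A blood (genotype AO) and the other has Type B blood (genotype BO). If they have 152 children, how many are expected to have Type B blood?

Cross: AO × BO
Possible offspring genotypes: 1 AB, 1 AO, 1 BO, 1 OO
Blood type counts: 1 Type AB, 1 Type A, 1 Type B, 1 Type O
Probability of Type B: 1/4
Expected count = 1/4 × 152 = 38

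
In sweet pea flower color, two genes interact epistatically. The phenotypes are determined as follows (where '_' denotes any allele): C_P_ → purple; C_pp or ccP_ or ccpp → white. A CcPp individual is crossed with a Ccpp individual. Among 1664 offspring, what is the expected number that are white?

Cross: CcPp × Ccpp — consider each gene separately:
C gene: Cc × Cc → 1 CC, 2 Cc, 1 cc → 3 C_ : 1 cc (out of 4)
P gene: Pp × pp → 2 Pp, 2 pp → 2 P_ : 2 pp (out of 4)
Genotype classes (out of 4 × 4 = 16): C_P_ = 3×2 = 6; C_pp = 3×2 = 6; ccP_ = 1×2 = 2; ccpp = 1×2 = 2
Apply the phenotype rules: C_P_ (6) → purple; C_pp (6) + ccP_ (2) + ccpp (2) → white
Phenotype counts (out of 16): 6 purple, 10 white
white: 10 out of 16 → fraction 5/8
Expected count = 5/8 × 1664 = 1040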